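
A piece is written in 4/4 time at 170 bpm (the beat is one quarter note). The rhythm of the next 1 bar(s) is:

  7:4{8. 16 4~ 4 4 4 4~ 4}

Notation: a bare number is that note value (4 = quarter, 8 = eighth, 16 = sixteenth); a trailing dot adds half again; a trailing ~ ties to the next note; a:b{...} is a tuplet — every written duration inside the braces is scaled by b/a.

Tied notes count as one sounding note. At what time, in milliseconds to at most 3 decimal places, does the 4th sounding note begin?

1. 0.0ms @ 0 + 151.261ms (3/7)
2. 151.261ms @ 3/7 + 50.42ms (1/7)
3. 201.681ms @ 4/7 + 403.361ms (8/7)
4. 605.042ms @ 12/7 + 201.681ms (4/7)
5. 806.723ms @ 16/7 + 201.681ms (4/7)
6. 1008.403ms @ 20/7 + 403.361ms (8/7)

note 4 onset = 12/7b = 605.042ms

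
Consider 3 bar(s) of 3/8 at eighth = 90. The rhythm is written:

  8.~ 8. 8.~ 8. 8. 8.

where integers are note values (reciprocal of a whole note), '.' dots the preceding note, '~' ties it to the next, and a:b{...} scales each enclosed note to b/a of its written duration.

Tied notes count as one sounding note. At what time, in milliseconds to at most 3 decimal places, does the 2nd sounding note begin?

note 2 onset = 3b = 2000.0ms

1. 0.0ms @ 0 + 2000.0ms (3)
2. 2000.0ms @ 3 + 2000.0ms (3)
3. 4000.0ms @ 6 + 1000.0ms (3/2)
4. 5000.0ms @ 15/2 + 1000.0ms (3/2)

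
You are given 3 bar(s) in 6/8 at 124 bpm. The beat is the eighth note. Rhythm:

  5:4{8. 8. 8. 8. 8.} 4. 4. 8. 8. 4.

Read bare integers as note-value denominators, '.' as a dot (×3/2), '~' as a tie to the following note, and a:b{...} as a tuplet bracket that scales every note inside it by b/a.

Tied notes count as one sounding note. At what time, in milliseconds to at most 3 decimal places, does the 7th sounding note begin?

1. 0.0ms @ 0 + 580.645ms (6/5)
2. 580.645ms @ 6/5 + 580.645ms (6/5)
3. 1161.29ms @ 12/5 + 580.645ms (6/5)
4. 1741.935ms @ 18/5 + 580.645ms (6/5)
5. 2322.581ms @ 24/5 + 580.645ms (6/5)
6. 2903.226ms @ 6 + 1451.613ms (3)
7. 4354.839ms @ 9 + 1451.613ms (3)
8. 5806.452ms @ 12 + 725.806ms (3/2)
9. 6532.258ms @ 27/2 + 725.806ms (3/2)
10. 7258.065ms @ 15 + 1451.613ms (3)

note 7 onset = 9b = 4354.839ms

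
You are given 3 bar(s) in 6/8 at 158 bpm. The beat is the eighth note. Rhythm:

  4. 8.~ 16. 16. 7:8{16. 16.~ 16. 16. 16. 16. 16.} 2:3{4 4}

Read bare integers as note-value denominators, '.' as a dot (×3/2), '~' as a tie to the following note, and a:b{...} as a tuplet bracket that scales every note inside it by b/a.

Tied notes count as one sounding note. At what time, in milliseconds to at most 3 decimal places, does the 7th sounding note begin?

note 7 onset = 66/7b = 3580.47ms

1. 0.0ms @ 0 + 1139.241ms (3)
2. 1139.241ms @ 3 + 854.43ms (9/4)
3. 1993.671ms @ 21/4 + 284.81ms (3/4)
4. 2278.481ms @ 6 + 325.497ms (6/7)
5. 2603.978ms @ 48/7 + 650.995ms (12/7)
6. 3254.973ms @ 60/7 + 325.497ms (6/7)
7. 3580.47ms @ 66/7 + 325.497ms (6/7)
8. 3905.967ms @ 72/7 + 325.497ms (6/7)
9. 4231.465ms @ 78/7 + 325.497ms (6/7)
10. 4556.962ms @ 12 + 1139.241ms (3)
11. 5696.203ms @ 15 + 1139.241ms (3)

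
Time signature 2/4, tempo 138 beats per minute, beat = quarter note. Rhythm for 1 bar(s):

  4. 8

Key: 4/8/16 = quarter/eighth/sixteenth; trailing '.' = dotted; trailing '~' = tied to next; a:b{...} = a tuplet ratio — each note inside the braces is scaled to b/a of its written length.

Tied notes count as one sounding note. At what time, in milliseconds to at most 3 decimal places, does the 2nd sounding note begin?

1. 0.0ms @ 0 + 652.174ms (3/2)
2. 652.174ms @ 3/2 + 217.391ms (1/2)

note 2 onset = 3/2b = 652.174ms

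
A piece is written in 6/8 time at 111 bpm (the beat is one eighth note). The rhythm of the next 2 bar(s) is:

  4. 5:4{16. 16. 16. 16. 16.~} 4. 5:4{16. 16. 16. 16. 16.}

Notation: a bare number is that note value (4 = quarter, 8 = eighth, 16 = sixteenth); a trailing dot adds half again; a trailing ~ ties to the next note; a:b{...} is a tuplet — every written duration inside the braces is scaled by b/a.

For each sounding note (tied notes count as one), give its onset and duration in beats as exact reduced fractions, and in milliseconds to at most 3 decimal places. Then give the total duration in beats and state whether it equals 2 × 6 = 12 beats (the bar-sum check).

1) 0.0ms=0b +1621.622ms=3b
2) 1621.622ms=3b +324.324ms=3/5b
3) 1945.946ms=18/5b +324.324ms=3/5b
4) 2270.27ms=21/5b +324.324ms=3/5b
5) 2594.595ms=24/5b +324.324ms=3/5b
6) 2918.919ms=27/5b +1945.946ms=18/5b
7) 4864.865ms=9b +324.324ms=3/5b
8) 5189.189ms=48/5b +324.324ms=3/5b
9) 5513.514ms=51/5b +324.324ms=3/5b
10) 5837.838ms=54/5b +324.324ms=3/5b
11) 6162.162ms=57/5b +324.324ms=3/5b
Σ=12b of 12 (111bpm 6/8) — PASS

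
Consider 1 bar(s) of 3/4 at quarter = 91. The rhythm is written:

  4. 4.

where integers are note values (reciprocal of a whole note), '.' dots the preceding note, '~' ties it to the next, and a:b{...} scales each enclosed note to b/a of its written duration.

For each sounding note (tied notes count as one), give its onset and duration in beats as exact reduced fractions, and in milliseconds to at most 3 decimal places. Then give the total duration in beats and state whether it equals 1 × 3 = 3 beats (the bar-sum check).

1) 0.0ms=0b +989.011ms=3/2b
2) 989.011ms=3/2b +989.011ms=3/2b
Σ=3b of 3 (91bpm 3/4) — PASS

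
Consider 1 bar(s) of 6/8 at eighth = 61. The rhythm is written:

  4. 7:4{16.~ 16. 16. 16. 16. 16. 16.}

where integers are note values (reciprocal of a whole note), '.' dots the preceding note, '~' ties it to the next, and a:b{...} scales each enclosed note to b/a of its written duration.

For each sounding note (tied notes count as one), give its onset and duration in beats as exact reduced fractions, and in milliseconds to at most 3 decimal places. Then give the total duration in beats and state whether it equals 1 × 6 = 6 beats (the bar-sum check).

1) 0.0ms=0b +2950.82ms=3b
2) 2950.82ms=3b +843.091ms=6/7b
3) 3793.911ms=27/7b +421.546ms=3/7b
4) 4215.457ms=30/7b +421.546ms=3/7b
5) 4637.002ms=33/7b +421.546ms=3/7b
6) 5058.548ms=36/7b +421.546ms=3/7b
7) 5480.094ms=39/7b +421.546ms=3/7b
Σ=6b of 6 (61bpm 6/8) — PASS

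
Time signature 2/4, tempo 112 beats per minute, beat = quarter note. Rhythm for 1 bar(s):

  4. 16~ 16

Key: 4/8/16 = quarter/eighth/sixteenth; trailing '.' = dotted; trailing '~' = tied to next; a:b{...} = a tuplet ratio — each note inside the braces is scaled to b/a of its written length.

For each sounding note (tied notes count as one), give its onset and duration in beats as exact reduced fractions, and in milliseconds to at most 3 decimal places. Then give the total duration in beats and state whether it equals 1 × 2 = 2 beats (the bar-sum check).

1) 0.0ms=0b +803.571ms=3/2b
2) 803.571ms=3/2b +267.857ms=1/2b
Σ=2b of 2 (112bpm 2/4) — PASS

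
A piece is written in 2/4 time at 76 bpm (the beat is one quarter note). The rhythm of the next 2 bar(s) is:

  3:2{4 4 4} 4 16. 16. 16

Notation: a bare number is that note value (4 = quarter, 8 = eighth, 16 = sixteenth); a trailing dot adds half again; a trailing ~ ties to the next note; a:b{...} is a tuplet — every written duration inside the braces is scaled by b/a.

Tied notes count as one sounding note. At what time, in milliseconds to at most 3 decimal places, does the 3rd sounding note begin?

1. 0.0ms @ 0 + 526.316ms (2/3)
2. 526.316ms @ 2/3 + 526.316ms (2/3)
3. 1052.632ms @ 4/3 + 526.316ms (2/3)
4. 1578.947ms @ 2 + 789.474ms (1)
5. 2368.421ms @ 3 + 296.053ms (3/8)
6. 2664.474ms @ 27/8 + 296.053ms (3/8)
7. 2960.526ms @ 15/4 + 197.368ms (1/4)

note 3 onset = 4/3b = 1052.632ms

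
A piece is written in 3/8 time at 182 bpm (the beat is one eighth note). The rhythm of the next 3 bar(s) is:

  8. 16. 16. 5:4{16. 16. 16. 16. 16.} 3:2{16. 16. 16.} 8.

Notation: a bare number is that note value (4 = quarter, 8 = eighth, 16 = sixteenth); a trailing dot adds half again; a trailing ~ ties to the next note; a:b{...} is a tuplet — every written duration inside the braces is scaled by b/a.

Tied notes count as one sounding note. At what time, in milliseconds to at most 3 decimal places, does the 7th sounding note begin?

note 7 onset = 24/5b = 1582.418ms

1. 0.0ms @ 0 + 494.505ms (3/2)
2. 494.505ms @ 3/2 + 247.253ms (3/4)
3. 741.758ms @ 9/4 + 247.253ms (3/4)
4. 989.011ms @ 3 + 197.802ms (3/5)
5. 1186.813ms @ 18/5 + 197.802ms (3/5)
6. 1384.615ms @ 21/5 + 197.802ms (3/5)
7. 1582.418ms @ 24/5 + 197.802ms (3/5)
8. 1780.22ms @ 27/5 + 197.802ms (3/5)
9. 1978.022ms @ 6 + 164.835ms (1/2)
10. 2142.857ms @ 13/2 + 164.835ms (1/2)
11. 2307.692ms @ 7 + 164.835ms (1/2)
12. 2472.527ms @ 15/2 + 494.505ms (3/2)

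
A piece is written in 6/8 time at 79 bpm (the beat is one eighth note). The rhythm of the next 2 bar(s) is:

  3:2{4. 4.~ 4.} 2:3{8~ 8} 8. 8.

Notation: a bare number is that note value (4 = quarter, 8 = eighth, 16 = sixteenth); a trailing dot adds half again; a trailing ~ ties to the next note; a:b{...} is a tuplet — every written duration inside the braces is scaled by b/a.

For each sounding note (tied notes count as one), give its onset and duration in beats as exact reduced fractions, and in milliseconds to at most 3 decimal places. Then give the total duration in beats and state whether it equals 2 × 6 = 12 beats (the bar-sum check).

1) 0.0ms=0b +1518.987ms=2b
2) 1518.987ms=2b +3037.975ms=4b
3) 4556.962ms=6b +2278.481ms=3b
4) 6835.443ms=9b +1139.241ms=3/2b
5) 7974.684ms=21/2b +1139.241ms=3/2b
Σ=12b of 12 (79bpm 6/8) — PASS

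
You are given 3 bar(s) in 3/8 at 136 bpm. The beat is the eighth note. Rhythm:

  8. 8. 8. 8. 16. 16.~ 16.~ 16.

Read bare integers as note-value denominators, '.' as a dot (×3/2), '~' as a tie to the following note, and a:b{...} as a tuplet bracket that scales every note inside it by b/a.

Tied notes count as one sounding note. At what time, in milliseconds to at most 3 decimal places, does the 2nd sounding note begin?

note 2 onset = 3/2b = 661.765ms

1. 0.0ms @ 0 + 661.765ms (3/2)
2. 661.765ms @ 3/2 + 661.765ms (3/2)
3. 1323.529ms @ 3 + 661.765ms (3/2)
4. 1985.294ms @ 9/2 + 661.765ms (3/2)
5. 2647.059ms @ 6 + 330.882ms (3/4)
6. 2977.941ms @ 27/4 + 992.647ms (9/4)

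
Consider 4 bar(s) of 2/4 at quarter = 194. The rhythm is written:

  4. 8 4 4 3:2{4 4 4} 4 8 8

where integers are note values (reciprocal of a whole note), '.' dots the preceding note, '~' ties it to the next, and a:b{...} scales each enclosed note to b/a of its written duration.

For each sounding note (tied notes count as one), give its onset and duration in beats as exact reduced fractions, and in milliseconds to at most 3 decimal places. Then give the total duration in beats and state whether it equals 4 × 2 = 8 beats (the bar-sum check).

1) 0.0ms=0b +463.918ms=3/2b
2) 463.918ms=3/2b +154.639ms=1/2b
3) 618.557ms=2b +309.278ms=1b
4) 927.835ms=3b +309.278ms=1b
5) 1237.113ms=4b +206.186ms=2/3b
6) 1443.299ms=14/3b +206.186ms=2/3b
7) 1649.485ms=16/3b +206.186ms=2/3b
8) 1855.67ms=6b +309.278ms=1b
9) 2164.948ms=7b +154.639ms=1/2b
10) 2319.588ms=15/2b +154.639ms=1/2b
Σ=8b of 8 (194bpm 2/4) — PASS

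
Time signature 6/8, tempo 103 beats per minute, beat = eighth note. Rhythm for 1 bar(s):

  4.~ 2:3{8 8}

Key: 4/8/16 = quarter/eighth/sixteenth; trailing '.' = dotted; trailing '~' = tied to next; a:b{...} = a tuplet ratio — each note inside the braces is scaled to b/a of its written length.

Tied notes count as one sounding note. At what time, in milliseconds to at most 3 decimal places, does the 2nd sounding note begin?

1. 0.0ms @ 0 + 2621.359ms (9/2)
2. 2621.359ms @ 9/2 + 873.786ms (3/2)

note 2 onset = 9/2b = 2621.359ms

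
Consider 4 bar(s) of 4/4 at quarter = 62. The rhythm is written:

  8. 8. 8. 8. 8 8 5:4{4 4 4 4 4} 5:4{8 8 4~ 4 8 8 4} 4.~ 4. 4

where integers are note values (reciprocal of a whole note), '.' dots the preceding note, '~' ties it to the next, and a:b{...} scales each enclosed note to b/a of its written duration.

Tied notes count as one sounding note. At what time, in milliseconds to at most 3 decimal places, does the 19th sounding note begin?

note 19 onset = 15b = 14516.129ms

1. 0.0ms @ 0 + 725.806ms (3/4)
2. 725.806ms @ 3/4 + 725.806ms (3/4)
3. 1451.613ms @ 3/2 + 725.806ms (3/4)
4. 2177.419ms @ 9/4 + 725.806ms (3/4)
5. 2903.226ms @ 3 + 483.871ms (1/2)
6. 3387.097ms @ 7/2 + 483.871ms (1/2)
7. 3870.968ms @ 4 + 774.194ms (4/5)
8. 4645.161ms @ 24/5 + 774.194ms (4/5)
9. 5419.355ms @ 28/5 + 774.194ms (4/5)
10. 6193.548ms @ 32/5 + 774.194ms (4/5)
11. 6967.742ms @ 36/5 + 774.194ms (4/5)
12. 7741.935ms @ 8 + 387.097ms (2/5)
13. 8129.032ms @ 42/5 + 387.097ms (2/5)
14. 8516.129ms @ 44/5 + 1548.387ms (8/5)
15. 10064.516ms @ 52/5 + 387.097ms (2/5)
16. 10451.613ms @ 54/5 + 387.097ms (2/5)
17. 10838.71ms @ 56/5 + 774.194ms (4/5)
18. 11612.903ms @ 12 + 2903.226ms (3)
19. 14516.129ms @ 15 + 967.742ms (1)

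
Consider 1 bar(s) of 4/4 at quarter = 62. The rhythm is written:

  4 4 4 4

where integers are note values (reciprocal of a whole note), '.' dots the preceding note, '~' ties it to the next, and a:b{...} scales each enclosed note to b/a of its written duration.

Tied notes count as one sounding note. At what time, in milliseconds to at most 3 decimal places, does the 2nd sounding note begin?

1. 0.0ms @ 0 + 967.742ms (1)
2. 967.742ms @ 1 + 967.742ms (1)
3. 1935.484ms @ 2 + 967.742ms (1)
4. 2903.226ms @ 3 + 967.742ms (1)

note 2 onset = 1b = 967.742ms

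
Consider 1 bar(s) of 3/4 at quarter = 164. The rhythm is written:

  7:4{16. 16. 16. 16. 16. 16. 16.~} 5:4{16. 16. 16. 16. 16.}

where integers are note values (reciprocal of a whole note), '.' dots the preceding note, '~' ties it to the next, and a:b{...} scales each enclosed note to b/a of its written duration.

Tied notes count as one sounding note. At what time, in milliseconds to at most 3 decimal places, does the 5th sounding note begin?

1. 0.0ms @ 0 + 78.397ms (3/14)
2. 78.397ms @ 3/14 + 78.397ms (3/14)
3. 156.794ms @ 3/7 + 78.397ms (3/14)
4. 235.192ms @ 9/14 + 78.397ms (3/14)
5. 313.589ms @ 6/7 + 78.397ms (3/14)
6. 391.986ms @ 15/14 + 78.397ms (3/14)
7. 470.383ms @ 9/7 + 188.153ms (18/35)
8. 658.537ms @ 9/5 + 109.756ms (3/10)
9. 768.293ms @ 21/10 + 109.756ms (3/10)
10. 878.049ms @ 12/5 + 109.756ms (3/10)
11. 987.805ms @ 27/10 + 109.756ms (3/10)

note 5 onset = 6/7b = 313.589ms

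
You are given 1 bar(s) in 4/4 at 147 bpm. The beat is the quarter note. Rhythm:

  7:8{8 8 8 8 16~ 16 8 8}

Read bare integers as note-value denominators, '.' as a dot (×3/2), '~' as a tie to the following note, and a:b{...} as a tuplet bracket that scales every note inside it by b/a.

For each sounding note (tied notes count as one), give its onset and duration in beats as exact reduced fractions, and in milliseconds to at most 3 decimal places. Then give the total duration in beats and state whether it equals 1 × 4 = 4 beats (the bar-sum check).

1) 0.0ms=0b +233.236ms=4/7b
2) 233.236ms=4/7b +233.236ms=4/7b
3) 466.472ms=8/7b +233.236ms=4/7b
4) 699.708ms=12/7b +233.236ms=4/7b
5) 932.945ms=16/7b +233.236ms=4/7b
6) 1166.181ms=20/7b +233.236ms=4/7b
7) 1399.417ms=24/7b +233.236ms=4/7b
Σ=4b of 4 (147bpm 4/4) — PASS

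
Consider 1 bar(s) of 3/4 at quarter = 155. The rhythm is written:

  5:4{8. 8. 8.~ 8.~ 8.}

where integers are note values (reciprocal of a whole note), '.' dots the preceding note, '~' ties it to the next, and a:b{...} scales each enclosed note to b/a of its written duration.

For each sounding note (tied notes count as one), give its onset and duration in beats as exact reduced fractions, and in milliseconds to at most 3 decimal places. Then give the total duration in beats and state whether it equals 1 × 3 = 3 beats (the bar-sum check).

1) 0.0ms=0b +232.258ms=3/5b
2) 232.258ms=3/5b +232.258ms=3/5b
3) 464.516ms=6/5b +696.774ms=9/5b
Σ=3b of 3 (155bpm 3/4) — PASS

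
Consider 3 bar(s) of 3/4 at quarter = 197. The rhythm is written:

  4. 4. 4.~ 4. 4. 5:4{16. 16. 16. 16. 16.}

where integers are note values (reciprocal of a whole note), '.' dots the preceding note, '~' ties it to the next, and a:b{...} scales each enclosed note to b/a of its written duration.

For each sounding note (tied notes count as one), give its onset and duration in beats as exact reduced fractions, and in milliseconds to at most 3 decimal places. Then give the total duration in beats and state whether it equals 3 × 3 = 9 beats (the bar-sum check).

1) 0.0ms=0b +456.853ms=3/2b
2) 456.853ms=3/2b +456.853ms=3/2b
3) 913.706ms=3b +913.706ms=3b
4) 1827.411ms=6b +456.853ms=3/2b
5) 2284.264ms=15/2b +91.371ms=3/10b
6) 2375.635ms=39/5b +91.371ms=3/10b
7) 2467.005ms=81/10b +91.371ms=3/10b
8) 2558.376ms=42/5b +91.371ms=3/10b
9) 2649.746ms=87/10b +91.371ms=3/10b
Σ=9b of 9 (197bpm 3/4) — PASS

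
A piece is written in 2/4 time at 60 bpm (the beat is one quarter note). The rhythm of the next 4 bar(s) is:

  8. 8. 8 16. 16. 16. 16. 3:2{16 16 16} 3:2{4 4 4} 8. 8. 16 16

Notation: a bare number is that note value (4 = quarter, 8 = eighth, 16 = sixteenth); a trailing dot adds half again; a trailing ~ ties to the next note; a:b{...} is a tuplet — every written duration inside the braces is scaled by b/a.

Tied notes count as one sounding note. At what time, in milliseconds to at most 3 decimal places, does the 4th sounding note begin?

1. 0.0ms @ 0 + 750.0ms (3/4)
2. 750.0ms @ 3/4 + 750.0ms (3/4)
3. 1500.0ms @ 3/2 + 500.0ms (1/2)
4. 2000.0ms @ 2 + 375.0ms (3/8)
5. 2375.0ms @ 19/8 + 375.0ms (3/8)
6. 2750.0ms @ 11/4 + 375.0ms (3/8)
7. 3125.0ms @ 25/8 + 375.0ms (3/8)
8. 3500.0ms @ 7/2 + 166.667ms (1/6)
9. 3666.667ms @ 11/3 + 166.667ms (1/6)
10. 3833.333ms @ 23/6 + 166.667ms (1/6)
11. 4000.0ms @ 4 + 666.667ms (2/3)
12. 4666.667ms @ 14/3 + 666.667ms (2/3)
13. 5333.333ms @ 16/3 + 666.667ms (2/3)
14. 6000.0ms @ 6 + 750.0ms (3/4)
15. 6750.0ms @ 27/4 + 750.0ms (3/4)
16. 7500.0ms @ 15/2 + 250.0ms (1/4)
17. 7750.0ms @ 31/4 + 250.0ms (1/4)

note 4 onset = 2b = 2000.0ms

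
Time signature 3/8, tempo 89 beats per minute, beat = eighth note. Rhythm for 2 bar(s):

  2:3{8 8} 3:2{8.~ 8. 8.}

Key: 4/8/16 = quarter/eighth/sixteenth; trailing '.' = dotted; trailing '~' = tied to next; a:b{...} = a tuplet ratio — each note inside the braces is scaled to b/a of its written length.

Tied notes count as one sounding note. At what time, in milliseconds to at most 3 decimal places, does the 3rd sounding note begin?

1. 0.0ms @ 0 + 1011.236ms (3/2)
2. 1011.236ms @ 3/2 + 1011.236ms (3/2)
3. 2022.472ms @ 3 + 1348.315ms (2)
4. 3370.787ms @ 5 + 674.157ms (1)

note 3 onset = 3b = 2022.472ms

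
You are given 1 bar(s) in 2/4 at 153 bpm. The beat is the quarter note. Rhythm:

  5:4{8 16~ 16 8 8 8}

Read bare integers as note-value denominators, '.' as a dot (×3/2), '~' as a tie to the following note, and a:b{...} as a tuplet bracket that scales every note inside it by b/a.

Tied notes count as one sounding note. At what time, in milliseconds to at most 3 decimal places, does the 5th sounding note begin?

1. 0.0ms @ 0 + 156.863ms (2/5)
2. 156.863ms @ 2/5 + 156.863ms (2/5)
3. 313.725ms @ 4/5 + 156.863ms (2/5)
4. 470.588ms @ 6/5 + 156.863ms (2/5)
5. 627.451ms @ 8/5 + 156.863ms (2/5)

note 5 onset = 8/5b = 627.451ms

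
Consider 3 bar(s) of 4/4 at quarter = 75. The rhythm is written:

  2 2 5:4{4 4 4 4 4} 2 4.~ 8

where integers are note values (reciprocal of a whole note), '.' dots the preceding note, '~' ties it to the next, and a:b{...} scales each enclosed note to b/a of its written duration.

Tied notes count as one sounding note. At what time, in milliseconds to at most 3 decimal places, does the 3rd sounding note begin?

1. 0.0ms @ 0 + 1600.0ms (2)
2. 1600.0ms @ 2 + 1600.0ms (2)
3. 3200.0ms @ 4 + 640.0ms (4/5)
4. 3840.0ms @ 24/5 + 640.0ms (4/5)
5. 4480.0ms @ 28/5 + 640.0ms (4/5)
6. 5120.0ms @ 32/5 + 640.0ms (4/5)
7. 5760.0ms @ 36/5 + 640.0ms (4/5)
8. 6400.0ms @ 8 + 1600.0ms (2)
9. 8000.0ms @ 10 + 1600.0ms (2)

note 3 onset = 4b = 3200.0ms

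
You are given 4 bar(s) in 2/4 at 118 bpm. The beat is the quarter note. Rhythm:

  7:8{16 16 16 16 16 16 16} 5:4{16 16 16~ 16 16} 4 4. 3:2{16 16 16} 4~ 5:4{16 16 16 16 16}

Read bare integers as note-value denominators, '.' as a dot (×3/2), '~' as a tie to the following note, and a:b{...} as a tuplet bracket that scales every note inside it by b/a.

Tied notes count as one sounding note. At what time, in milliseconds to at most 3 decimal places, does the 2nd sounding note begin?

1. 0.0ms @ 0 + 145.278ms (2/7)
2. 145.278ms @ 2/7 + 145.278ms (2/7)
3. 290.557ms @ 4/7 + 145.278ms (2/7)
4. 435.835ms @ 6/7 + 145.278ms (2/7)
5. 581.114ms @ 8/7 + 145.278ms (2/7)
6. 726.392ms @ 10/7 + 145.278ms (2/7)
7. 871.671ms @ 12/7 + 145.278ms (2/7)
8. 1016.949ms @ 2 + 101.695ms (1/5)
9. 1118.644ms @ 11/5 + 101.695ms (1/5)
10. 1220.339ms @ 12/5 + 203.39ms (2/5)
11. 1423.729ms @ 14/5 + 101.695ms (1/5)
12. 1525.424ms @ 3 + 508.475ms (1)
13. 2033.898ms @ 4 + 762.712ms (3/2)
14. 2796.61ms @ 11/2 + 84.746ms (1/6)
15. 2881.356ms @ 17/3 + 84.746ms (1/6)
16. 2966.102ms @ 35/6 + 84.746ms (1/6)
17. 3050.847ms @ 6 + 610.169ms (6/5)
18. 3661.017ms @ 36/5 + 101.695ms (1/5)
19. 3762.712ms @ 37/5 + 101.695ms (1/5)
20. 3864.407ms @ 38/5 + 101.695ms (1/5)
21. 3966.102ms @ 39/5 + 101.695ms (1/5)

note 2 onset = 2/7b = 145.278ms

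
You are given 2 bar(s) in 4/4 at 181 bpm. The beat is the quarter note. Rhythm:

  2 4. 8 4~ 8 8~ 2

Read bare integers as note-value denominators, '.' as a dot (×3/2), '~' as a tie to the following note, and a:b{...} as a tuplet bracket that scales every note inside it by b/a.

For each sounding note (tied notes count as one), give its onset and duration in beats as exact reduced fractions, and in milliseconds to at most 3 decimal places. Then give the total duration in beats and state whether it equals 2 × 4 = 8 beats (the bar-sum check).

1) 0.0ms=0b +662.983ms=2b
2) 662.983ms=2b +497.238ms=3/2b
3) 1160.221ms=7/2b +165.746ms=1/2b
4) 1325.967ms=4b +497.238ms=3/2b
5) 1823.204ms=11/2b +828.729ms=5/2b
Σ=8b of 8 (181bpm 4/4) — PASS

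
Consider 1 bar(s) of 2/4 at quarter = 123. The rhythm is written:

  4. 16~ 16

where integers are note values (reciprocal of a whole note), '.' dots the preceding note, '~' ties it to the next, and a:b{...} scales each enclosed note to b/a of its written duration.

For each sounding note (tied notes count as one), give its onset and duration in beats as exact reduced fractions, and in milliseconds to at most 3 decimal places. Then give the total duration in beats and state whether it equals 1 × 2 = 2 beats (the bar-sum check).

1) 0.0ms=0b +731.707ms=3/2b
2) 731.707ms=3/2b +243.902ms=1/2b
Σ=2b of 2 (123bpm 2/4) — PASS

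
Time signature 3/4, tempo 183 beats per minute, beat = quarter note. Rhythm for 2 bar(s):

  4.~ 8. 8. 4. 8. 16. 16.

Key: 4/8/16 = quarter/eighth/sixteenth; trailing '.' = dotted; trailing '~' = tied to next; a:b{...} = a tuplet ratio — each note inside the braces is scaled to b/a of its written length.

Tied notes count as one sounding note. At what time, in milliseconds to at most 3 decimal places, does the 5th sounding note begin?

note 5 onset = 21/4b = 1721.311ms

1. 0.0ms @ 0 + 737.705ms (9/4)
2. 737.705ms @ 9/4 + 245.902ms (3/4)
3. 983.607ms @ 3 + 491.803ms (3/2)
4. 1475.41ms @ 9/2 + 245.902ms (3/4)
5. 1721.311ms @ 21/4 + 122.951ms (3/8)
6. 1844.262ms @ 45/8 + 122.951ms (3/8)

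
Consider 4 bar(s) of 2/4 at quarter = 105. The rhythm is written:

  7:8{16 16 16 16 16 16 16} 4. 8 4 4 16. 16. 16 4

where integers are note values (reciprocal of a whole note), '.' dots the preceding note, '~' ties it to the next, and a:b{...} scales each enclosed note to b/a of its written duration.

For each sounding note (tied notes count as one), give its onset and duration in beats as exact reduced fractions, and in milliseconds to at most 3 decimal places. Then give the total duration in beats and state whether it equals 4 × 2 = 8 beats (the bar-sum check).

1) 0.0ms=0b +163.265ms=2/7b
2) 163.265ms=2/7b +163.265ms=2/7b
3) 326.531ms=4/7b +163.265ms=2/7b
4) 489.796ms=6/7b +163.265ms=2/7b
5) 653.061ms=8/7b +163.265ms=2/7b
6) 816.327ms=10/7b +163.265ms=2/7b
7) 979.592ms=12/7b +163.265ms=2/7b
8) 1142.857ms=2b +857.143ms=3/2b
9) 2000.0ms=7/2b +285.714ms=1/2b
10) 2285.714ms=4b +571.429ms=1b
11) 2857.143ms=5b +571.429ms=1b
12) 3428.571ms=6b +214.286ms=3/8b
13) 3642.857ms=51/8b +214.286ms=3/8b
14) 3857.143ms=27/4b +142.857ms=1/4b
15) 4000.0ms=7b +571.429ms=1b
Σ=8b of 8 (105bpm 2/4) — PASS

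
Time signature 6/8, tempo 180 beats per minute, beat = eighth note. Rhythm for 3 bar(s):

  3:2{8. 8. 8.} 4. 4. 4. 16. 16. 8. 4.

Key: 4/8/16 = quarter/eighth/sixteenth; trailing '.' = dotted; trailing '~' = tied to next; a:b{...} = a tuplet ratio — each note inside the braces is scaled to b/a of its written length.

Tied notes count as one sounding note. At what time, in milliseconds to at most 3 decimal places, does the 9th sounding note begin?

note 9 onset = 27/2b = 4500.0ms

1. 0.0ms @ 0 + 333.333ms (1)
2. 333.333ms @ 1 + 333.333ms (1)
3. 666.667ms @ 2 + 333.333ms (1)
4. 1000.0ms @ 3 + 1000.0ms (3)
5. 2000.0ms @ 6 + 1000.0ms (3)
6. 3000.0ms @ 9 + 1000.0ms (3)
7. 4000.0ms @ 12 + 250.0ms (3/4)
8. 4250.0ms @ 51/4 + 250.0ms (3/4)
9. 4500.0ms @ 27/2 + 500.0ms (3/2)
10. 5000.0ms @ 15 + 1000.0ms (3)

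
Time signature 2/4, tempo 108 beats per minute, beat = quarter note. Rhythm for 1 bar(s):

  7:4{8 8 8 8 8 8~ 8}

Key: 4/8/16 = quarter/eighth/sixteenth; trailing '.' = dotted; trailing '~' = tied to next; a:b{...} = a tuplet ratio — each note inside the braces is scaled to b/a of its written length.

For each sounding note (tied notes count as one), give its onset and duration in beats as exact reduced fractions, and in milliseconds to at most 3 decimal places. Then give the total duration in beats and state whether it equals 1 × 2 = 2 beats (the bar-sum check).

1) 0.0ms=0b +158.73ms=2/7b
2) 158.73ms=2/7b +158.73ms=2/7b
3) 317.46ms=4/7b +158.73ms=2/7b
4) 476.19ms=6/7b +158.73ms=2/7b
5) 634.921ms=8/7b +158.73ms=2/7b
6) 793.651ms=10/7b +317.46ms=4/7b
Σ=2b of 2 (108bpm 2/4) — PASS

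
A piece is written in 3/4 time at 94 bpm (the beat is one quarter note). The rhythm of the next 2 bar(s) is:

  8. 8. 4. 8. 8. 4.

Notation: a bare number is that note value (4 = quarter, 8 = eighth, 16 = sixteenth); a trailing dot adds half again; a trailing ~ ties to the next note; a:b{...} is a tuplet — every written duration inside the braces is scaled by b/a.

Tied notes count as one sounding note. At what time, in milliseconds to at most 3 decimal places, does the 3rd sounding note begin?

note 3 onset = 3/2b = 957.447ms

1. 0.0ms @ 0 + 478.723ms (3/4)
2. 478.723ms @ 3/4 + 478.723ms (3/4)
3. 957.447ms @ 3/2 + 957.447ms (3/2)
4. 1914.894ms @ 3 + 478.723ms (3/4)
5. 2393.617ms @ 15/4 + 478.723ms (3/4)
6. 2872.34ms @ 9/2 + 957.447ms (3/2)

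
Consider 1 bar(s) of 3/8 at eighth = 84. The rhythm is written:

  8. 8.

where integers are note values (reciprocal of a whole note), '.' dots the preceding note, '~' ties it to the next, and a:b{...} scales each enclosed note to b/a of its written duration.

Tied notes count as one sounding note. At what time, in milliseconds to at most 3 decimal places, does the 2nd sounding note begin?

note 2 onset = 3/2b = 1071.429ms

1. 0.0ms @ 0 + 1071.429ms (3/2)
2. 1071.429ms @ 3/2 + 1071.429ms (3/2)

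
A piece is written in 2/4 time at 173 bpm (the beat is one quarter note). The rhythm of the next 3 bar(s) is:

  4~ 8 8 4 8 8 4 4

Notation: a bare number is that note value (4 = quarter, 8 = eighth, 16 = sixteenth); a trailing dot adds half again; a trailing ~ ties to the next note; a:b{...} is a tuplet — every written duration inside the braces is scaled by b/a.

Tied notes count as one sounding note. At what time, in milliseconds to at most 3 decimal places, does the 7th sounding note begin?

1. 0.0ms @ 0 + 520.231ms (3/2)
2. 520.231ms @ 3/2 + 173.41ms (1/2)
3. 693.642ms @ 2 + 346.821ms (1)
4. 1040.462ms @ 3 + 173.41ms (1/2)
5. 1213.873ms @ 7/2 + 173.41ms (1/2)
6. 1387.283ms @ 4 + 346.821ms (1)
7. 1734.104ms @ 5 + 346.821ms (1)

note 7 onset = 5b = 1734.104ms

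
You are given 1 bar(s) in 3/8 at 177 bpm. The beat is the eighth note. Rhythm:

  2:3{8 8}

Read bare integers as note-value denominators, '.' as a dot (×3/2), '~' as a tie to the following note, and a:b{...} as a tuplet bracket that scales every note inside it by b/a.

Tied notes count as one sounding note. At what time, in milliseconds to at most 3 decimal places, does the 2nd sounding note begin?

note 2 onset = 3/2b = 508.475ms

1. 0.0ms @ 0 + 508.475ms (3/2)
2. 508.475ms @ 3/2 + 508.475ms (3/2)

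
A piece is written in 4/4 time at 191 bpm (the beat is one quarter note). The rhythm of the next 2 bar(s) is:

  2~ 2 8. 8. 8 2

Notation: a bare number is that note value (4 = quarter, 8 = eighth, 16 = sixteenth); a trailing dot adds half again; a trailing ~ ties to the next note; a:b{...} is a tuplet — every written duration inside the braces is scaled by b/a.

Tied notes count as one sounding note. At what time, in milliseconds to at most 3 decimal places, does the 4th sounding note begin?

note 4 onset = 11/2b = 1727.749ms

1. 0.0ms @ 0 + 1256.545ms (4)
2. 1256.545ms @ 4 + 235.602ms (3/4)
3. 1492.147ms @ 19/4 + 235.602ms (3/4)
4. 1727.749ms @ 11/2 + 157.068ms (1/2)
5. 1884.817ms @ 6 + 628.272ms (2)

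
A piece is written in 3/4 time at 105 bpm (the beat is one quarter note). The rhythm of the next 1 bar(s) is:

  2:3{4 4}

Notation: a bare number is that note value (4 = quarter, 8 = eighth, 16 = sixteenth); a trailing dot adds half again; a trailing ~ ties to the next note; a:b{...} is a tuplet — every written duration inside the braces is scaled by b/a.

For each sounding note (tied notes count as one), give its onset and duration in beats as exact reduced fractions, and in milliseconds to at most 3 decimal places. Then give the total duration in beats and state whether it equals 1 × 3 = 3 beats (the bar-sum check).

1) 0.0ms=0b +857.143ms=3/2b
2) 857.143ms=3/2b +857.143ms=3/2b
Σ=3b of 3 (105bpm 3/4) — PASS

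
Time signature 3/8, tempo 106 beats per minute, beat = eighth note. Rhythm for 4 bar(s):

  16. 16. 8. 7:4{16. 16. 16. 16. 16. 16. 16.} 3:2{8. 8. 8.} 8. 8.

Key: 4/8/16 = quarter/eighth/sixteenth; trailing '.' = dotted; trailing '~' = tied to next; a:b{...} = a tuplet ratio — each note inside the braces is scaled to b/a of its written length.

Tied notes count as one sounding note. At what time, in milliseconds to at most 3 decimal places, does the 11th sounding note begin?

1. 0.0ms @ 0 + 424.528ms (3/4)
2. 424.528ms @ 3/4 + 424.528ms (3/4)
3. 849.057ms @ 3/2 + 849.057ms (3/2)
4. 1698.113ms @ 3 + 242.588ms (3/7)
5. 1940.701ms @ 24/7 + 242.588ms (3/7)
6. 2183.288ms @ 27/7 + 242.588ms (3/7)
7. 2425.876ms @ 30/7 + 242.588ms (3/7)
8. 2668.464ms @ 33/7 + 242.588ms (3/7)
9. 2911.051ms @ 36/7 + 242.588ms (3/7)
10. 3153.639ms @ 39/7 + 242.588ms (3/7)
11. 3396.226ms @ 6 + 566.038ms (1)
12. 3962.264ms @ 7 + 566.038ms (1)
13. 4528.302ms @ 8 + 566.038ms (1)
14. 5094.34ms @ 9 + 849.057ms (3/2)
15. 5943.396ms @ 21/2 + 849.057ms (3/2)

note 11 onset = 6b = 3396.226ms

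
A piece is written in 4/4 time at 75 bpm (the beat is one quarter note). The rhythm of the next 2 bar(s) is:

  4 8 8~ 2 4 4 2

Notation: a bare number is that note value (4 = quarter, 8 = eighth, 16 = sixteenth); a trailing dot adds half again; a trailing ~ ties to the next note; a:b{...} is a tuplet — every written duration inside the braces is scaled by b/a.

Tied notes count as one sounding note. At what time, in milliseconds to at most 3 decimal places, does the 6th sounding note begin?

note 6 onset = 6b = 4800.0ms

1. 0.0ms @ 0 + 800.0ms (1)
2. 800.0ms @ 1 + 400.0ms (1/2)
3. 1200.0ms @ 3/2 + 2000.0ms (5/2)
4. 3200.0ms @ 4 + 800.0ms (1)
5. 4000.0ms @ 5 + 800.0ms (1)
6. 4800.0ms @ 6 + 1600.0ms (2)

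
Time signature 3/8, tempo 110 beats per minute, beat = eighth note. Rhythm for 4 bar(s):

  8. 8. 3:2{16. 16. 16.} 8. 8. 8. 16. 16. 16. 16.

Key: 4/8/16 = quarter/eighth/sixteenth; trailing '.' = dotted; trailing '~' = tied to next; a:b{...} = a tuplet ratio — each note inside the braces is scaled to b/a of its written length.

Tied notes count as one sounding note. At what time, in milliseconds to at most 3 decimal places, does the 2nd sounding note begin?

1. 0.0ms @ 0 + 818.182ms (3/2)
2. 818.182ms @ 3/2 + 818.182ms (3/2)
3. 1636.364ms @ 3 + 272.727ms (1/2)
4. 1909.091ms @ 7/2 + 272.727ms (1/2)
5. 2181.818ms @ 4 + 272.727ms (1/2)
6. 2454.545ms @ 9/2 + 818.182ms (3/2)
7. 3272.727ms @ 6 + 818.182ms (3/2)
8. 4090.909ms @ 15/2 + 818.182ms (3/2)
9. 4909.091ms @ 9 + 409.091ms (3/4)
10. 5318.182ms @ 39/4 + 409.091ms (3/4)
11. 5727.273ms @ 21/2 + 409.091ms (3/4)
12. 6136.364ms @ 45/4 + 409.091ms (3/4)

note 2 onset = 3/2b = 818.182ms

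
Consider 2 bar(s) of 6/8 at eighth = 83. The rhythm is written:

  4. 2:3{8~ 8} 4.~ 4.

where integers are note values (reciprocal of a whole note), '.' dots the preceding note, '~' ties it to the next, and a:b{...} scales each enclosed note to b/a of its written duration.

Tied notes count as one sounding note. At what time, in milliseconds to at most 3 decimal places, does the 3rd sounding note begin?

note 3 onset = 6b = 4337.349ms

1. 0.0ms @ 0 + 2168.675ms (3)
2. 2168.675ms @ 3 + 2168.675ms (3)
3. 4337.349ms @ 6 + 4337.349ms (6)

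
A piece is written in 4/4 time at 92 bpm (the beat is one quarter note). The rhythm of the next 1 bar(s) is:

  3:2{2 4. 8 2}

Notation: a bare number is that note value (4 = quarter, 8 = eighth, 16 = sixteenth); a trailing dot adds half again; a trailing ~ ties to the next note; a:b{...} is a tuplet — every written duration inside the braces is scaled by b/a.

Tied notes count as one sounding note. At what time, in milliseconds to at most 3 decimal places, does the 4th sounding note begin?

note 4 onset = 8/3b = 1739.13ms

1. 0.0ms @ 0 + 869.565ms (4/3)
2. 869.565ms @ 4/3 + 652.174ms (1)
3. 1521.739ms @ 7/3 + 217.391ms (1/3)
4. 1739.13ms @ 8/3 + 869.565ms (4/3)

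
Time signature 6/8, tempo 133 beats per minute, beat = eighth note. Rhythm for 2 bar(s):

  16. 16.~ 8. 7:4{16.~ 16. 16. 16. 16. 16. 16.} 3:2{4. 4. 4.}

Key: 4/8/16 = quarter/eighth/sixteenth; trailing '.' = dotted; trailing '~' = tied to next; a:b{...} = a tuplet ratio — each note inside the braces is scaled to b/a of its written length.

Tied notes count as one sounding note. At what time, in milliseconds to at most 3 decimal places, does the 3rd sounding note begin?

note 3 onset = 3b = 1353.383ms

1. 0.0ms @ 0 + 338.346ms (3/4)
2. 338.346ms @ 3/4 + 1015.038ms (9/4)
3. 1353.383ms @ 3 + 386.681ms (6/7)
4. 1740.064ms @ 27/7 + 193.34ms (3/7)
5. 1933.405ms @ 30/7 + 193.34ms (3/7)
6. 2126.745ms @ 33/7 + 193.34ms (3/7)
7. 2320.086ms @ 36/7 + 193.34ms (3/7)
8. 2513.426ms @ 39/7 + 193.34ms (3/7)
9. 2706.767ms @ 6 + 902.256ms (2)
10. 3609.023ms @ 8 + 902.256ms (2)
11. 4511.278ms @ 10 + 902.256ms (2)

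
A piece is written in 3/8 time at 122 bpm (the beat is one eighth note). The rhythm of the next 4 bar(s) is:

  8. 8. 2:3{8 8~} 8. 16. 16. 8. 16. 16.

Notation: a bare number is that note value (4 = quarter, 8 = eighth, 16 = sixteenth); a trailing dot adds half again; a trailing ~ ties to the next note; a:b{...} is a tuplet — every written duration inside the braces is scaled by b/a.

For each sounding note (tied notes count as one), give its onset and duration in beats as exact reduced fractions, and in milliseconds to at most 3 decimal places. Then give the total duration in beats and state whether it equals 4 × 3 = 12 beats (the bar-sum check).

1) 0.0ms=0b +737.705ms=3/2b
2) 737.705ms=3/2b +737.705ms=3/2b
3) 1475.41ms=3b +737.705ms=3/2b
4) 2213.115ms=9/2b +1475.41ms=3b
5) 3688.525ms=15/2b +368.852ms=3/4b
6) 4057.377ms=33/4b +368.852ms=3/4b
7) 4426.23ms=9b +737.705ms=3/2b
8) 5163.934ms=21/2b +368.852ms=3/4b
9) 5532.787ms=45/4b +368.852ms=3/4b
Σ=12b of 12 (122bpm 3/8) — PASS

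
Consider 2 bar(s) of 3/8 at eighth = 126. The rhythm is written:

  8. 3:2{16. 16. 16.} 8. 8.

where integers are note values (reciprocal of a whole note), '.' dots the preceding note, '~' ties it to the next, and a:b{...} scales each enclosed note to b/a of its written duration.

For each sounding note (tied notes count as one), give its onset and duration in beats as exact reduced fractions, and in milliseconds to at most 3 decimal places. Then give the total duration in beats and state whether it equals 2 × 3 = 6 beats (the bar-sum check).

1) 0.0ms=0b +714.286ms=3/2b
2) 714.286ms=3/2b +238.095ms=1/2b
3) 952.381ms=2b +238.095ms=1/2b
4) 1190.476ms=5/2b +238.095ms=1/2b
5) 1428.571ms=3b +714.286ms=3/2b
6) 2142.857ms=9/2b +714.286ms=3/2b
Σ=6b of 6 (126bpm 3/8) — PASS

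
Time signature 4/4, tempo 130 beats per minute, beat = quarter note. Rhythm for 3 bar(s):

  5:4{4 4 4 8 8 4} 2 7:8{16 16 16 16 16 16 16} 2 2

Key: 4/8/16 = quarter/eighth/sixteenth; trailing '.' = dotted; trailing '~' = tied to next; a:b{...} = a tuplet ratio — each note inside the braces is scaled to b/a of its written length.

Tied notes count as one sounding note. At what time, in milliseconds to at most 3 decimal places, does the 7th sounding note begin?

note 7 onset = 4b = 1846.154ms

1. 0.0ms @ 0 + 369.231ms (4/5)
2. 369.231ms @ 4/5 + 369.231ms (4/5)
3. 738.462ms @ 8/5 + 369.231ms (4/5)
4. 1107.692ms @ 12/5 + 184.615ms (2/5)
5. 1292.308ms @ 14/5 + 184.615ms (2/5)
6. 1476.923ms @ 16/5 + 369.231ms (4/5)
7. 1846.154ms @ 4 + 923.077ms (2)
8. 2769.231ms @ 6 + 131.868ms (2/7)
9. 2901.099ms @ 44/7 + 131.868ms (2/7)
10. 3032.967ms @ 46/7 + 131.868ms (2/7)
11. 3164.835ms @ 48/7 + 131.868ms (2/7)
12. 3296.703ms @ 50/7 + 131.868ms (2/7)
13. 3428.571ms @ 52/7 + 131.868ms (2/7)
14. 3560.44ms @ 54/7 + 131.868ms (2/7)
15. 3692.308ms @ 8 + 923.077ms (2)
16. 4615.385ms @ 10 + 923.077ms (2)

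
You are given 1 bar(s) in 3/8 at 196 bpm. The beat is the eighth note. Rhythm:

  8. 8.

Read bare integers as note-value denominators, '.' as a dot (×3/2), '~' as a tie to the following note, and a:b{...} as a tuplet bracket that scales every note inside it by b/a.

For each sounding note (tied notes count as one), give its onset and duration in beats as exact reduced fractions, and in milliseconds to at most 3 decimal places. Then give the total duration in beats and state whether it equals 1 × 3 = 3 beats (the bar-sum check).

1) 0.0ms=0b +459.184ms=3/2b
2) 459.184ms=3/2b +459.184ms=3/2b
Σ=3b of 3 (196bpm 3/8) — PASS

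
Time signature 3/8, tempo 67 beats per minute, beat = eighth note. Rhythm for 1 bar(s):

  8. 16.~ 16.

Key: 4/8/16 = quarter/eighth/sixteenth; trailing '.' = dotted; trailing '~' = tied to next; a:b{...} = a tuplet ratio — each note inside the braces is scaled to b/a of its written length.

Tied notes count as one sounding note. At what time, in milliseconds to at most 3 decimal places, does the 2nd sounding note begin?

1. 0.0ms @ 0 + 1343.284ms (3/2)
2. 1343.284ms @ 3/2 + 1343.284ms (3/2)

note 2 onset = 3/2b = 1343.284ms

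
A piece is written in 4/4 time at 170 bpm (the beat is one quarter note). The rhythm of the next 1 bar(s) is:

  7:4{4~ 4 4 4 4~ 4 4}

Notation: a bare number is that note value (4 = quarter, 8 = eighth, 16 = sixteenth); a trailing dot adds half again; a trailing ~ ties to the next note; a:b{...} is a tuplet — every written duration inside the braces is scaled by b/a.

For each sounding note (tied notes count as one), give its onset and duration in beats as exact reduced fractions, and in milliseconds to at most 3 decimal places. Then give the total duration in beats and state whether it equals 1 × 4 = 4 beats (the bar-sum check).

1) 0.0ms=0b +403.361ms=8/7b
2) 403.361ms=8/7b +201.681ms=4/7b
3) 605.042ms=12/7b +201.681ms=4/7b
4) 806.723ms=16/7b +403.361ms=8/7b
5) 1210.084ms=24/7b +201.681ms=4/7b
Σ=4b of 4 (170bpm 4/4) — PASS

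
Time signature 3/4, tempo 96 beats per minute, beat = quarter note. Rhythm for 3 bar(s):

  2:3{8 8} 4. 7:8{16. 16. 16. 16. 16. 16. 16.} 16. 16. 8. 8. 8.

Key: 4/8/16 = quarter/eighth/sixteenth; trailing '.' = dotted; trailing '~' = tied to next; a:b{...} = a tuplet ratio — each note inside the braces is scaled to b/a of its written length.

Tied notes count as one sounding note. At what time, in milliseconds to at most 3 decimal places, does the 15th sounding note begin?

note 15 onset = 33/4b = 5156.25ms

1. 0.0ms @ 0 + 468.75ms (3/4)
2. 468.75ms @ 3/4 + 468.75ms (3/4)
3. 937.5ms @ 3/2 + 937.5ms (3/2)
4. 1875.0ms @ 3 + 267.857ms (3/7)
5. 2142.857ms @ 24/7 + 267.857ms (3/7)
6. 2410.714ms @ 27/7 + 267.857ms (3/7)
7. 2678.571ms @ 30/7 + 267.857ms (3/7)
8. 2946.429ms @ 33/7 + 267.857ms (3/7)
9. 3214.286ms @ 36/7 + 267.857ms (3/7)
10. 3482.143ms @ 39/7 + 267.857ms (3/7)
11. 3750.0ms @ 6 + 234.375ms (3/8)
12. 3984.375ms @ 51/8 + 234.375ms (3/8)
13. 4218.75ms @ 27/4 + 468.75ms (3/4)
14. 4687.5ms @ 15/2 + 468.75ms (3/4)
15. 5156.25ms @ 33/4 + 468.75ms (3/4)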